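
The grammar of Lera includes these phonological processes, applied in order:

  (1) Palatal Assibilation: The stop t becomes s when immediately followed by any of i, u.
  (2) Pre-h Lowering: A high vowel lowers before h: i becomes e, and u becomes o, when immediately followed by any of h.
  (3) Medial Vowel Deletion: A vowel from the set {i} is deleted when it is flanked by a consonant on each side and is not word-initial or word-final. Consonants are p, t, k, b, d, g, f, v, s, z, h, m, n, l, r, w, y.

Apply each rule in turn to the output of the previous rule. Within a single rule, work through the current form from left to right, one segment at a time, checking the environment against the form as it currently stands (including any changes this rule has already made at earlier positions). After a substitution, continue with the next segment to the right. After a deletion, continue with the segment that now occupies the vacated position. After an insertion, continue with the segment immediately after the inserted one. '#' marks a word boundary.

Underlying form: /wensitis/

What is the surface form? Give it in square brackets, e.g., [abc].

[wensss]

(1) Palatal Assibilation: [wensitis] → [wensisis]
(2) Pre-h Lowering: no change — [wensisis]
(3) Medial Vowel Deletion: [wensisis] → [wensss]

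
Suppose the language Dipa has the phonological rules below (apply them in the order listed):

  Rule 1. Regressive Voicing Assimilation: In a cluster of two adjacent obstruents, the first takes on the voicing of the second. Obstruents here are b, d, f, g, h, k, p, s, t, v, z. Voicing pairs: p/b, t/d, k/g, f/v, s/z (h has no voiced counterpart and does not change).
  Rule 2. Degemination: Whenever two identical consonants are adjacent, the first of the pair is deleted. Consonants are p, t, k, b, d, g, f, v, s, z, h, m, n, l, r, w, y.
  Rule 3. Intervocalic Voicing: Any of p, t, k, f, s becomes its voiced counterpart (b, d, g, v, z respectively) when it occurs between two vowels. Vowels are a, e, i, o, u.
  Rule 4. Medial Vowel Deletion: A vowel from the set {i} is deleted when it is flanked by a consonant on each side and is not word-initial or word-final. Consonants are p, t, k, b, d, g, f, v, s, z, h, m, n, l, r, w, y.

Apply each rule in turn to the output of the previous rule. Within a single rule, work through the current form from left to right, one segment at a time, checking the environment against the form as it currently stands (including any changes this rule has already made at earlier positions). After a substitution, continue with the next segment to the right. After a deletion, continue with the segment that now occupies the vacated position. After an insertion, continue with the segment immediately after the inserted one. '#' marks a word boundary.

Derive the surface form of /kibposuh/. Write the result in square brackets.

[kbozuh]

Rule 1 Regressive Voicing Assimilation: [kibposuh] → [kipposuh]
Rule 2 Degemination: [kipposuh] → [kiposuh]
Rule 3 Intervocalic Voicing: [kiposuh] → [kibozuh]
Rule 4 Medial Vowel Deletion: [kibozuh] → [kbozuh]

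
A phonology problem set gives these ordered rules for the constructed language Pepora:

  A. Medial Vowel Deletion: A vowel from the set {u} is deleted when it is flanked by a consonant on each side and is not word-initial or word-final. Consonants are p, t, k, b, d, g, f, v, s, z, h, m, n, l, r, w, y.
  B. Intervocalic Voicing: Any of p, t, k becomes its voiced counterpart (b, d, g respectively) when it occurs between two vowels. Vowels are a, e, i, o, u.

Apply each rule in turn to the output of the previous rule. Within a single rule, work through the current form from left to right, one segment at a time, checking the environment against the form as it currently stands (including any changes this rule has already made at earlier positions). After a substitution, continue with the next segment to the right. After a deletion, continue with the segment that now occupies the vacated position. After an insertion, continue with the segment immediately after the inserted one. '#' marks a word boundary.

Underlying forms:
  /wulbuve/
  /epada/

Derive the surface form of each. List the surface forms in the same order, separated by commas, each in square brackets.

[wlbve], [ebada]

/wulbuve/:
  A Medial Vowel Deletion: [wulbuve] → [wlbve]
  B Intervocalic Voicing: no change — [wlbve]
/epada/:
  A Medial Vowel Deletion: no change — [epada]
  B Intervocalic Voicing: [epada] → [ebada]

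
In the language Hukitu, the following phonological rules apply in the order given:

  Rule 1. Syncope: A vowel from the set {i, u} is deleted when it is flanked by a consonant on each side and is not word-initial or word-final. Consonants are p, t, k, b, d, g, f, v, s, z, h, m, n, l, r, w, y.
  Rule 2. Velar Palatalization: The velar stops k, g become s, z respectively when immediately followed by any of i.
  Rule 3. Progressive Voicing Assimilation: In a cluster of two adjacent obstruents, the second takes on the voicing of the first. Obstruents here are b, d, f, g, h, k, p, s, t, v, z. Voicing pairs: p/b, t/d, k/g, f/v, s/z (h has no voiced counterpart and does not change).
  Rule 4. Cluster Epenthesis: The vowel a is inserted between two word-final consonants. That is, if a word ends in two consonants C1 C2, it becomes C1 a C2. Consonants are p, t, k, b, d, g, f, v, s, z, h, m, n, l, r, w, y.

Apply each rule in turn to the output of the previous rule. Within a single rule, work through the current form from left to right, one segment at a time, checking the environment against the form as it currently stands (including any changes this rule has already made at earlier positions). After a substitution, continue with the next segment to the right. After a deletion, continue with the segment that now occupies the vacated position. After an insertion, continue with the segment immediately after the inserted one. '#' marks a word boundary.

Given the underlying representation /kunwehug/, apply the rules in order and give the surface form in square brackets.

Rule 1 Syncope: [kunwehug] → [knwehg]
Rule 2 Velar Palatalization: no change — [knwehg]
Rule 3 Progressive Voicing Assimilation: [knwehg] → [knwehk]
Rule 4 Cluster Epenthesis: [knwehk] → [knwehak]

[knwehak]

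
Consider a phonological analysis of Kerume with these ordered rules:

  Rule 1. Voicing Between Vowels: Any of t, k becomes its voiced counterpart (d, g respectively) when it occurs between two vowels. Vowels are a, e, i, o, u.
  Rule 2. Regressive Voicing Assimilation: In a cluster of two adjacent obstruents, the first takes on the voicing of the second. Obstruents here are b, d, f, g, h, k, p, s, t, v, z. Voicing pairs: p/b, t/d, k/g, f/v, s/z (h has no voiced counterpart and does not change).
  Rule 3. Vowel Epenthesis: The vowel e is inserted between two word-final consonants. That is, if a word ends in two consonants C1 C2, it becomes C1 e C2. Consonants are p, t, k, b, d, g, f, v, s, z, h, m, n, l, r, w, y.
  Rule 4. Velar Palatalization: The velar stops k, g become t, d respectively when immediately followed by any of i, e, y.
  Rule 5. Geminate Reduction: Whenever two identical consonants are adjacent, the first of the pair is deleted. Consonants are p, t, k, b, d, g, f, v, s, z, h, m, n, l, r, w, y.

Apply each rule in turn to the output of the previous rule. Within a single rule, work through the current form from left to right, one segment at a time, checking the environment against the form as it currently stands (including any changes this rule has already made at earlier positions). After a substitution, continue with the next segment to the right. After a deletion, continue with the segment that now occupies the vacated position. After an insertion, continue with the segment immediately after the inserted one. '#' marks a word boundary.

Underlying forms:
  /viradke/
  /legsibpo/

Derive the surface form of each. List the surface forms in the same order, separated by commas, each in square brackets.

[virate], [leksipo]

/viradke/:
  Rule 1 Voicing Between Vowels: no change — [viradke]
  Rule 2 Regressive Voicing Assimilation: [viradke] → [viratke]
  Rule 3 Vowel Epenthesis: no change — [viratke]
  Rule 4 Velar Palatalization: [viratke] → [viratte]
  Rule 5 Geminate Reduction: [viratte] → [virate]
/legsibpo/:
  Rule 1 Voicing Between Vowels: no change — [legsibpo]
  Rule 2 Regressive Voicing Assimilation: [legsibpo] → [leksippo]
  Rule 3 Vowel Epenthesis: no change — [leksippo]
  Rule 4 Velar Palatalization: no change — [leksippo]
  Rule 5 Geminate Reduction: [leksippo] → [leksipo]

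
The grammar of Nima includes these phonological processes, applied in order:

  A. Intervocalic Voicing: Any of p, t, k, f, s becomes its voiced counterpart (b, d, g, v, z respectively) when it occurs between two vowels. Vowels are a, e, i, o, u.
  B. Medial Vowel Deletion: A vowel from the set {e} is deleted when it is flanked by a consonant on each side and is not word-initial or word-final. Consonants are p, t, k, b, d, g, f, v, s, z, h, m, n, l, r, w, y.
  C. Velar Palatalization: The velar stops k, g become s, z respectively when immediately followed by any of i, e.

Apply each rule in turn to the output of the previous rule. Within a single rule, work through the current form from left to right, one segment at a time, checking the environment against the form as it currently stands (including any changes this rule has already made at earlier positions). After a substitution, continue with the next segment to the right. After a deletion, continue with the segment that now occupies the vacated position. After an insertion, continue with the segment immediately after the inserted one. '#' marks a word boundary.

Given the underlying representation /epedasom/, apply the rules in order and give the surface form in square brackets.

[ebdazom]

A Intervocalic Voicing: [epedasom] → [ebedazom]
B Medial Vowel Deletion: [ebedazom] → [ebdazom]
C Velar Palatalization: no change — [ebdazom]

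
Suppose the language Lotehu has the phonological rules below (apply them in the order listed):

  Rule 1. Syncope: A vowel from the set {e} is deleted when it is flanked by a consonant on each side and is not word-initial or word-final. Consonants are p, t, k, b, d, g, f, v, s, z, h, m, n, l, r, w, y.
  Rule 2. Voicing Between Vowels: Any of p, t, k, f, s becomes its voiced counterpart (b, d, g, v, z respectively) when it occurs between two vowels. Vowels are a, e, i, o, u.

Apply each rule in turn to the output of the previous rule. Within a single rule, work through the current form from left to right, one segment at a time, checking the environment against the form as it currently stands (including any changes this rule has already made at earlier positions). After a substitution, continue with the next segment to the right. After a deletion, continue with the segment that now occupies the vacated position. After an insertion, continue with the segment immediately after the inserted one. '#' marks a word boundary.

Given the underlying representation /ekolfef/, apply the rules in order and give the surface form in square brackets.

Rule 1 Syncope: [ekolfef] → [ekolff]
Rule 2 Voicing Between Vowels: [ekolff] → [egolff]

[egolff]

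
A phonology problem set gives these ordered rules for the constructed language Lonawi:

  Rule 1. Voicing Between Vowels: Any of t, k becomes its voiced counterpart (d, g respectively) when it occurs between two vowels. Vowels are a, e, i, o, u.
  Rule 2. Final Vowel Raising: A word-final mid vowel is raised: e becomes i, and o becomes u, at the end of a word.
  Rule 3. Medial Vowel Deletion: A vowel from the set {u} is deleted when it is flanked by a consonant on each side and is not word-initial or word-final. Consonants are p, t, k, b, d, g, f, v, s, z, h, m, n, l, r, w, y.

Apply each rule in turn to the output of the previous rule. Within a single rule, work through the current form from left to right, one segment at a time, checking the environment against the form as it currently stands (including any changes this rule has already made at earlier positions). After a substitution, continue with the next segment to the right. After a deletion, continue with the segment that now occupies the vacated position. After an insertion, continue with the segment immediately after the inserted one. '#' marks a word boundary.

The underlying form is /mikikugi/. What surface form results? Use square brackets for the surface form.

[migiggi]

Rule 1 Voicing Between Vowels: [mikikugi] → [migigugi]
Rule 2 Final Vowel Raising: no change — [migigugi]
Rule 3 Medial Vowel Deletion: [migigugi] → [migiggi]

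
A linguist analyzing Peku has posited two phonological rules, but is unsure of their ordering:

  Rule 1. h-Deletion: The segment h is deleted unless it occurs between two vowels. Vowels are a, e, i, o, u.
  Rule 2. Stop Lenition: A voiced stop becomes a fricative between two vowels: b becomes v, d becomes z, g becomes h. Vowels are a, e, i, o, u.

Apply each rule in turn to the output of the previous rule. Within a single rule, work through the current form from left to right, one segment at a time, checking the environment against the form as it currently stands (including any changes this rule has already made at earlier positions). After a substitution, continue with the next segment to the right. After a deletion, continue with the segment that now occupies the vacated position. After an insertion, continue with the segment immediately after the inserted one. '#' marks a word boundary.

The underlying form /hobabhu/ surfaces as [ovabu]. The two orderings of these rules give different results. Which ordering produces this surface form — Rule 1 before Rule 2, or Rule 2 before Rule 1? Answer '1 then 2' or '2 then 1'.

2 then 1

Order 1 then 2:
  1 h-Deletion: [hobabhu] → [obabu]
  2 Stop Lenition: [obabu] → [ovavu]
  result: [ovavu]
Order 2 then 1:
  2 Stop Lenition: [hobabhu] → [hovabhu]
  1 h-Deletion: [hovabhu] → [ovabu]
  result: [ovabu]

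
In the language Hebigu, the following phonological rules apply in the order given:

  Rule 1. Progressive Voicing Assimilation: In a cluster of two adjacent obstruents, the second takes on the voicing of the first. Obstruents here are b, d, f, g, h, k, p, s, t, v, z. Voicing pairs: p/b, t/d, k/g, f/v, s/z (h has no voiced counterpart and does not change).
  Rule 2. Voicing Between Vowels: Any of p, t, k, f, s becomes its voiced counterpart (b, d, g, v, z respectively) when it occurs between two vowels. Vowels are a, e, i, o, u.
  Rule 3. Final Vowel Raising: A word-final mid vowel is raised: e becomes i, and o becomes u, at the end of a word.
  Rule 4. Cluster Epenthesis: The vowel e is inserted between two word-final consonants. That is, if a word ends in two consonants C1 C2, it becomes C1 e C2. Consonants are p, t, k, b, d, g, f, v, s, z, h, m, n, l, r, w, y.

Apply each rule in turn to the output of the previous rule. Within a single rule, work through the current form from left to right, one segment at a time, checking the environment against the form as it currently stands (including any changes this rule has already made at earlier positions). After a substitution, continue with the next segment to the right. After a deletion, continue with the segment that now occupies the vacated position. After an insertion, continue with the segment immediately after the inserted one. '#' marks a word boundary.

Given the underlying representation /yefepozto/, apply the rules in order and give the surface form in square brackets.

Rule 1 Progressive Voicing Assimilation: [yefepozto] → [yefepozdo]
Rule 2 Voicing Between Vowels: [yefepozdo] → [yevebozdo]
Rule 3 Final Vowel Raising: [yevebozdo] → [yevebozdu]
Rule 4 Cluster Epenthesis: no change — [yevebozdu]

[yevebozdu]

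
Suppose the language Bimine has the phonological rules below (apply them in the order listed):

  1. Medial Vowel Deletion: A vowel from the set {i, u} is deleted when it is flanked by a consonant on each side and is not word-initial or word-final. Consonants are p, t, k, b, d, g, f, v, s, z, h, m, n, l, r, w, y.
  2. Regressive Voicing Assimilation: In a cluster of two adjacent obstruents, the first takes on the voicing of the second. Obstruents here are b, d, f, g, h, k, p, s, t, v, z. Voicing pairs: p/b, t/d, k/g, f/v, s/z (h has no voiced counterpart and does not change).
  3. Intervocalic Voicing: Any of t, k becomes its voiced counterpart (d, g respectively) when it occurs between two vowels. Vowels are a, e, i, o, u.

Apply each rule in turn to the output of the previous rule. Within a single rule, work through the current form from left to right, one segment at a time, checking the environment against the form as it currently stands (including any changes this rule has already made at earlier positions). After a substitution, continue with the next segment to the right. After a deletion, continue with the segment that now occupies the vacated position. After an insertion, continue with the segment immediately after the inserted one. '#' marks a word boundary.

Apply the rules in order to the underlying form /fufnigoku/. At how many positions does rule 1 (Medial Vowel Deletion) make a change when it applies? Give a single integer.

1 Medial Vowel Deletion: [fufnigoku] → [ffngoku]
2 Regressive Voicing Assimilation: no change — [ffngoku]
3 Intervocalic Voicing: [ffngoku] → [ffngogu]
Rule 1 changed 2 position(s).

2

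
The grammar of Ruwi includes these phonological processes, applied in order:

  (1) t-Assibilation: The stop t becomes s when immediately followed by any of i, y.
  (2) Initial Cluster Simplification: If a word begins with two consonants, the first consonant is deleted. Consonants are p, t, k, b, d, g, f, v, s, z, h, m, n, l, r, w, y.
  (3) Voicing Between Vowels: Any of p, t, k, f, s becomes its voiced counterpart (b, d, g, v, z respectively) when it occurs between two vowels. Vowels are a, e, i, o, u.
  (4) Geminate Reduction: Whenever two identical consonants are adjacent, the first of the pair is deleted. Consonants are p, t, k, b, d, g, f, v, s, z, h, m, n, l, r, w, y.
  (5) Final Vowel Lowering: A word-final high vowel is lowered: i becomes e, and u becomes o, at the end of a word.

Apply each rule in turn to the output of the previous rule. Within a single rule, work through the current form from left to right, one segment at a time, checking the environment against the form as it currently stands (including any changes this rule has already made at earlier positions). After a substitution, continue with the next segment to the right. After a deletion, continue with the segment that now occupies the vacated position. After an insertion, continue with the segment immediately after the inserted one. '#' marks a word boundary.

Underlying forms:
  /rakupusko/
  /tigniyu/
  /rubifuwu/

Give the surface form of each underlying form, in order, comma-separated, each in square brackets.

/rakupusko/:
  (1) t-Assibilation: no change — [rakupusko]
  (2) Initial Cluster Simplification: no change — [rakupusko]
  (3) Voicing Between Vowels: [rakupusko] → [ragubusko]
  (4) Geminate Reduction: no change — [ragubusko]
  (5) Final Vowel Lowering: no change — [ragubusko]
/tigniyu/:
  (1) t-Assibilation: [tigniyu] → [signiyu]
  (2) Initial Cluster Simplification: no change — [signiyu]
  (3) Voicing Between Vowels: no change — [signiyu]
  (4) Geminate Reduction: no change — [signiyu]
  (5) Final Vowel Lowering: [signiyu] → [signiyo]
/rubifuwu/:
  (1) t-Assibilation: no change — [rubifuwu]
  (2) Initial Cluster Simplification: no change — [rubifuwu]
  (3) Voicing Between Vowels: [rubifuwu] → [rubivuwu]
  (4) Geminate Reduction: no change — [rubivuwu]
  (5) Final Vowel Lowering: [rubivuwu] → [rubivuwo]

[ragubusko], [signiyo], [rubivuwo]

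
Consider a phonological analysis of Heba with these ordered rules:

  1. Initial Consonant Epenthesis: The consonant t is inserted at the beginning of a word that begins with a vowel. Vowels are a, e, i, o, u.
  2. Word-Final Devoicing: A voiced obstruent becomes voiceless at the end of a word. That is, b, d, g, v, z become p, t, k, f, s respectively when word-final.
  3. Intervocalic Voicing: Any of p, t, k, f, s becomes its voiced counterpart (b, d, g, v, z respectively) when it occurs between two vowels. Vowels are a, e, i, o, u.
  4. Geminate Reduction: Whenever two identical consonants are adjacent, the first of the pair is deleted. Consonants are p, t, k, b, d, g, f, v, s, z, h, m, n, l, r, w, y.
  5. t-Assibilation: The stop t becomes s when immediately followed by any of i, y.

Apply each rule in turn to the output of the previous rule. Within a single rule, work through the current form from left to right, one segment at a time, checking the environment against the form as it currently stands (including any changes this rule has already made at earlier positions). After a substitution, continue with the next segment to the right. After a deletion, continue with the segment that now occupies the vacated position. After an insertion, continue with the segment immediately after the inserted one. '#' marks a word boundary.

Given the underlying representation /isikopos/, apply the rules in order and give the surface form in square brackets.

1 Initial Consonant Epenthesis: [isikopos] → [tisikopos]
2 Word-Final Devoicing: no change — [tisikopos]
3 Intervocalic Voicing: [tisikopos] → [tizigobos]
4 Geminate Reduction: no change — [tizigobos]
5 t-Assibilation: [tizigobos] → [sizigobos]

[sizigobos]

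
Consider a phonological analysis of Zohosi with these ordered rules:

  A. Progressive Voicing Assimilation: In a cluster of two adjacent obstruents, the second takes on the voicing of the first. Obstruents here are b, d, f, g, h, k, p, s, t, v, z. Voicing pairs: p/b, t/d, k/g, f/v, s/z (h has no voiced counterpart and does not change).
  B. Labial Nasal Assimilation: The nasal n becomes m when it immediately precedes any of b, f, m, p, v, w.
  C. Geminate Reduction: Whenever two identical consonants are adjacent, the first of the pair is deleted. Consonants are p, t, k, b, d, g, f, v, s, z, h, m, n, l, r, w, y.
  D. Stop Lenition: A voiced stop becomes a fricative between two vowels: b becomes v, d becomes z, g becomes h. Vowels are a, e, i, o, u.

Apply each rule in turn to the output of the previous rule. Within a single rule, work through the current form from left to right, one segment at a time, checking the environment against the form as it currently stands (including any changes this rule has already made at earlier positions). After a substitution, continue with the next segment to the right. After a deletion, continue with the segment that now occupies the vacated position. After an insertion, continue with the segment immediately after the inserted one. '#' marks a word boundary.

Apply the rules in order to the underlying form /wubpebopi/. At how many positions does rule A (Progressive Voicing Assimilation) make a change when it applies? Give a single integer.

A Progressive Voicing Assimilation: [wubpebopi] → [wubbebopi]
B Labial Nasal Assimilation: no change — [wubbebopi]
C Geminate Reduction: [wubbebopi] → [wubebopi]
D Stop Lenition: [wubebopi] → [wuvevopi]
Rule A changed 1 position(s).

1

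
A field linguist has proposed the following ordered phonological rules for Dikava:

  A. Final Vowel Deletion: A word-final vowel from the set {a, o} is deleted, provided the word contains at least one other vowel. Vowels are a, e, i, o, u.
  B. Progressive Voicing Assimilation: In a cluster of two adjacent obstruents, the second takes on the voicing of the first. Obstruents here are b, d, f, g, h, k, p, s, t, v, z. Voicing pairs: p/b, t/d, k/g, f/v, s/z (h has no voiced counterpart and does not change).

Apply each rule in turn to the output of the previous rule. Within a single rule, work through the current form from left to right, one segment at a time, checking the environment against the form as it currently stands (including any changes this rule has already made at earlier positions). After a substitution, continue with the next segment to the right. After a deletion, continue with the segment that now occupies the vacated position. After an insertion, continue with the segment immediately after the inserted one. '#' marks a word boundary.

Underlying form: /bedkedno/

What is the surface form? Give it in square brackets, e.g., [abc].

A Final Vowel Deletion: [bedkedno] → [bedkedn]
B Progressive Voicing Assimilation: [bedkedn] → [bedgedn]

[bedgedn]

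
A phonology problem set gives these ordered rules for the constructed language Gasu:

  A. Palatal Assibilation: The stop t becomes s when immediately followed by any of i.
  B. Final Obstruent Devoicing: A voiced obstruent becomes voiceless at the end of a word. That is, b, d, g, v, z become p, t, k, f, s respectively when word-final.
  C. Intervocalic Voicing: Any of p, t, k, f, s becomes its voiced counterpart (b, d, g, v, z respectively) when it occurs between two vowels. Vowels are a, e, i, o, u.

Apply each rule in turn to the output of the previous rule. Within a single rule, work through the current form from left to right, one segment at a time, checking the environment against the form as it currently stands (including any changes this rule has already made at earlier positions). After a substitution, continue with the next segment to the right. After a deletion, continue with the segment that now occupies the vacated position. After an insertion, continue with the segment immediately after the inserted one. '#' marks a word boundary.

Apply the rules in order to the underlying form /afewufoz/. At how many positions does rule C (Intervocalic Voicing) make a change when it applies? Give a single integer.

2

A Palatal Assibilation: no change — [afewufoz]
B Final Obstruent Devoicing: [afewufoz] → [afewufos]
C Intervocalic Voicing: [afewufos] → [avewuvos]
Rule C changed 2 position(s).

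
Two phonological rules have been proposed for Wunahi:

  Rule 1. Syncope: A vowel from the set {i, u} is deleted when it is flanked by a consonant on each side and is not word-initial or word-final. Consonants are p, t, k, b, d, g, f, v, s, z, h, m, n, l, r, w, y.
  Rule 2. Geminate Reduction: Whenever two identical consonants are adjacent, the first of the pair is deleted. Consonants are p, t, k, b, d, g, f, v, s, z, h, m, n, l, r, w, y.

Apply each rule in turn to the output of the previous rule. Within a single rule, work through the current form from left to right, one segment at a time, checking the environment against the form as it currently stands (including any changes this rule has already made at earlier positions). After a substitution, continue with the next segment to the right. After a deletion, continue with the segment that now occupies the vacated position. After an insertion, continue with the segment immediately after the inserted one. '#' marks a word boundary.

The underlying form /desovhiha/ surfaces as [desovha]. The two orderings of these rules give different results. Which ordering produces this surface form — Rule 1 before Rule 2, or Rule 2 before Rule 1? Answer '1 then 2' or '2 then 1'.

Order 1 then 2:
  1 Syncope: [desovhiha] → [desovhha]
  2 Geminate Reduction: [desovhha] → [desovha]
  result: [desovha]
Order 2 then 1:
  2 Geminate Reduction: no change — [desovhiha]
  1 Syncope: [desovhiha] → [desovhha]
  result: [desovhha]

1 then 2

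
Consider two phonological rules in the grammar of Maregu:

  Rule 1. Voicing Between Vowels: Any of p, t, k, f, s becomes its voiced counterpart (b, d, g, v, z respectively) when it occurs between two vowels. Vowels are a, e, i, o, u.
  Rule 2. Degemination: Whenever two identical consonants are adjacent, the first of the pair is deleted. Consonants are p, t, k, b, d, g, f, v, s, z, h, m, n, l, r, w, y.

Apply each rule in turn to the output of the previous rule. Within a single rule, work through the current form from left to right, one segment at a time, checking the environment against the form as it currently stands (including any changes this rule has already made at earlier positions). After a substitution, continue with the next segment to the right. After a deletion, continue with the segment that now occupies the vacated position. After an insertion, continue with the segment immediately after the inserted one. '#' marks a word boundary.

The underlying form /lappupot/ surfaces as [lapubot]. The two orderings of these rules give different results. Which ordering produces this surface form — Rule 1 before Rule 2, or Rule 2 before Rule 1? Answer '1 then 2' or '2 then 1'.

1 then 2

Order 1 then 2:
  1 Voicing Between Vowels: [lappupot] → [lappubot]
  2 Degemination: [lappubot] → [lapubot]
  result: [lapubot]
Order 2 then 1:
  2 Degemination: [lappupot] → [lapupot]
  1 Voicing Between Vowels: [lapupot] → [labubot]
  result: [labubot]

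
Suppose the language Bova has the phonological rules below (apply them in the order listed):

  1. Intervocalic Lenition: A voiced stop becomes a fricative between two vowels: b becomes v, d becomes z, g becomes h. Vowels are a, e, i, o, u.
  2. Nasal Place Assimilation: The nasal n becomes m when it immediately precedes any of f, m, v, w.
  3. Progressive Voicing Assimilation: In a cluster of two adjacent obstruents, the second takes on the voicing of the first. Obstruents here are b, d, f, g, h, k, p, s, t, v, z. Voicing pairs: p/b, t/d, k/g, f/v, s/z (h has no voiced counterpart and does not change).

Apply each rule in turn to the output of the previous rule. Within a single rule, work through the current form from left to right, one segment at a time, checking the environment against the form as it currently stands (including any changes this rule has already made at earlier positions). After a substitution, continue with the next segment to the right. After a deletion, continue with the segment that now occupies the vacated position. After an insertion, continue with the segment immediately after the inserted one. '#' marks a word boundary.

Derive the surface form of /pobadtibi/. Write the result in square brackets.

[povaddivi]

1 Intervocalic Lenition: [pobadtibi] → [povadtivi]
2 Nasal Place Assimilation: no change — [povadtivi]
3 Progressive Voicing Assimilation: [povadtivi] → [povaddivi]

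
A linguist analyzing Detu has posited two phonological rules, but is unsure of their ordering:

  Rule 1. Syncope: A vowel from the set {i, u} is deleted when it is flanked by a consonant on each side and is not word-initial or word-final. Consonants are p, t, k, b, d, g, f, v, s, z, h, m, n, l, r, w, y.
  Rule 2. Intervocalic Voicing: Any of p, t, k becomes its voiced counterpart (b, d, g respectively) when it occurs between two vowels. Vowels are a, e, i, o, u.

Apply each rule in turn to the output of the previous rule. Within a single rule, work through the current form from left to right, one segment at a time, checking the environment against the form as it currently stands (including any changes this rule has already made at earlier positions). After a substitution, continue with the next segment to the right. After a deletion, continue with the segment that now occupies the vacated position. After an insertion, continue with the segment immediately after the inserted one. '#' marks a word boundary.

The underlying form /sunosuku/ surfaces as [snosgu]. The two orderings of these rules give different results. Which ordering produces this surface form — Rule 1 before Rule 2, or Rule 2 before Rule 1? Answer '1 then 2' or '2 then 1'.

Order 1 then 2:
  1 Syncope: [sunosuku] → [snosku]
  2 Intervocalic Voicing: no change — [snosku]
  result: [snosku]
Order 2 then 1:
  2 Intervocalic Voicing: [sunosuku] → [sunosugu]
  1 Syncope: [sunosugu] → [snosgu]
  result: [snosgu]

2 then 1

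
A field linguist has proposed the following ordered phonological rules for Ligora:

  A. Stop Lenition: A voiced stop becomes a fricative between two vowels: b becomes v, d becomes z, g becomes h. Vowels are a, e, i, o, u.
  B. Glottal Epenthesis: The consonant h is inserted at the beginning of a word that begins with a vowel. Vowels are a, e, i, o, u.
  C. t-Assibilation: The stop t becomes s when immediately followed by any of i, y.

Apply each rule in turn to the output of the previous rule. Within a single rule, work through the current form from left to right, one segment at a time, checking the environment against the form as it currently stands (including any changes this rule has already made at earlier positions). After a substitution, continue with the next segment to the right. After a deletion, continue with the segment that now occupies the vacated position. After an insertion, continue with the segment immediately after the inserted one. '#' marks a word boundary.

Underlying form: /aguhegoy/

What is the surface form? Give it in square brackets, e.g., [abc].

A Stop Lenition: [aguhegoy] → [ahuhehoy]
B Glottal Epenthesis: [ahuhehoy] → [hahuhehoy]
C t-Assibilation: no change — [hahuhehoy]

[hahuhehoy]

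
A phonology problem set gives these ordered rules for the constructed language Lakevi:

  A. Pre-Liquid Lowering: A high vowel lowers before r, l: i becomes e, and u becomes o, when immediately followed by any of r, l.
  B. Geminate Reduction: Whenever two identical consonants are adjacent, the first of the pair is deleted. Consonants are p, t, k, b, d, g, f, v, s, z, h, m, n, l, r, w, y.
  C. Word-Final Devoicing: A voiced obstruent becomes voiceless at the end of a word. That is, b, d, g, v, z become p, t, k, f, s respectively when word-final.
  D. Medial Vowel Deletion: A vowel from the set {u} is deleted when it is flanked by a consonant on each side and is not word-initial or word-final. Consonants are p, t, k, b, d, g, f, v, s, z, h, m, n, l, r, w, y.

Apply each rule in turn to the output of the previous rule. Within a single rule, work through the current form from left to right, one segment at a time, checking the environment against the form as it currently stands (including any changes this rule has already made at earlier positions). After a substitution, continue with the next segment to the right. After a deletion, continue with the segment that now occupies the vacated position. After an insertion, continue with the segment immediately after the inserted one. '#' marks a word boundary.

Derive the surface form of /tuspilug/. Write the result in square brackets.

A Pre-Liquid Lowering: [tuspilug] → [tuspelug]
B Geminate Reduction: no change — [tuspelug]
C Word-Final Devoicing: [tuspelug] → [tuspeluk]
D Medial Vowel Deletion: [tuspeluk] → [tspelk]

[tspelk]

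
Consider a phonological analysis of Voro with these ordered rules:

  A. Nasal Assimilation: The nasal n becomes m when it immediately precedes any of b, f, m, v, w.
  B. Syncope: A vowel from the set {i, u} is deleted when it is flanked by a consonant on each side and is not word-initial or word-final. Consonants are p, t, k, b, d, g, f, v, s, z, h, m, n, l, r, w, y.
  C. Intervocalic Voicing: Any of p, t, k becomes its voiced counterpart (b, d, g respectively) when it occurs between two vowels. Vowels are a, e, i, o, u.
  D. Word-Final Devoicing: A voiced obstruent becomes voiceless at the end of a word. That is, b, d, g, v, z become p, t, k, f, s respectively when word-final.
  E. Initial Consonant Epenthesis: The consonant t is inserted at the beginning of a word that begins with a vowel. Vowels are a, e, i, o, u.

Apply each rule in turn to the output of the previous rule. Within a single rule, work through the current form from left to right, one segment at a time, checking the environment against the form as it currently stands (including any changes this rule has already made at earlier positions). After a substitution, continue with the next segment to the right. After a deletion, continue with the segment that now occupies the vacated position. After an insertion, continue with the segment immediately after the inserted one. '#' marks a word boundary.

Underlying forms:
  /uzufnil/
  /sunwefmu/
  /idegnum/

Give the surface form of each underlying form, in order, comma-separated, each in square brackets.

[tuzfnl], [smwefmu], [tidegnm]

/uzufnil/:
  A Nasal Assimilation: no change — [uzufnil]
  B Syncope: [uzufnil] → [uzfnl]
  C Intervocalic Voicing: no change — [uzfnl]
  D Word-Final Devoicing: no change — [uzfnl]
  E Initial Consonant Epenthesis: [uzfnl] → [tuzfnl]
/sunwefmu/:
  A Nasal Assimilation: [sunwefmu] → [sumwefmu]
  B Syncope: [sumwefmu] → [smwefmu]
  C Intervocalic Voicing: no change — [smwefmu]
  D Word-Final Devoicing: no change — [smwefmu]
  E Initial Consonant Epenthesis: no change — [smwefmu]
/idegnum/:
  A Nasal Assimilation: no change — [idegnum]
  B Syncope: [idegnum] → [idegnm]
  C Intervocalic Voicing: no change — [idegnm]
  D Word-Final Devoicing: no change — [idegnm]
  E Initial Consonant Epenthesis: [idegnm] → [tidegnm]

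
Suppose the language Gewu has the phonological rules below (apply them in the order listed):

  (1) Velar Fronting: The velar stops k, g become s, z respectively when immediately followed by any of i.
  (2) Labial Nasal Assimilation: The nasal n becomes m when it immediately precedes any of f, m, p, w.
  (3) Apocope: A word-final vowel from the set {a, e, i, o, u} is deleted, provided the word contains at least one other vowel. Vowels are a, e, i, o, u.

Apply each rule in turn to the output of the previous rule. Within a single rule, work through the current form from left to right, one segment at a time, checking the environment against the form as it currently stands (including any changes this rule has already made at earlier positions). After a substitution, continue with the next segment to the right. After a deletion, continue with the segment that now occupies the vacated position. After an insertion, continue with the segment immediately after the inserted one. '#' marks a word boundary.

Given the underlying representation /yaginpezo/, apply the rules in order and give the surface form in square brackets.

(1) Velar Fronting: [yaginpezo] → [yazinpezo]
(2) Labial Nasal Assimilation: [yazinpezo] → [yazimpezo]
(3) Apocope: [yazimpezo] → [yazimpez]

[yazimpez]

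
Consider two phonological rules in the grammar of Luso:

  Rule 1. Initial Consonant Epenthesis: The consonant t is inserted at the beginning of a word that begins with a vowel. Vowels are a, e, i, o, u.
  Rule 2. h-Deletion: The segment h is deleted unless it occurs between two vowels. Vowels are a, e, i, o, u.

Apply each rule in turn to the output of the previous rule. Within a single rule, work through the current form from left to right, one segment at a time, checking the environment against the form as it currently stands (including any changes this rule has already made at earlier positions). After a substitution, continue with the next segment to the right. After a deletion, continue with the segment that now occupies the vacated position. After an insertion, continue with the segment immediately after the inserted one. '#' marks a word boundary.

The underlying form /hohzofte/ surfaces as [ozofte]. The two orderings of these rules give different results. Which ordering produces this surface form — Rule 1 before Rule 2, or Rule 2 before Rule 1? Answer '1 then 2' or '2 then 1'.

Order 1 then 2:
  1 Initial Consonant Epenthesis: no change — [hohzofte]
  2 h-Deletion: [hohzofte] → [ozofte]
  result: [ozofte]
Order 2 then 1:
  2 h-Deletion: [hohzofte] → [ozofte]
  1 Initial Consonant Epenthesis: [ozofte] → [tozofte]
  result: [tozofte]

1 then 2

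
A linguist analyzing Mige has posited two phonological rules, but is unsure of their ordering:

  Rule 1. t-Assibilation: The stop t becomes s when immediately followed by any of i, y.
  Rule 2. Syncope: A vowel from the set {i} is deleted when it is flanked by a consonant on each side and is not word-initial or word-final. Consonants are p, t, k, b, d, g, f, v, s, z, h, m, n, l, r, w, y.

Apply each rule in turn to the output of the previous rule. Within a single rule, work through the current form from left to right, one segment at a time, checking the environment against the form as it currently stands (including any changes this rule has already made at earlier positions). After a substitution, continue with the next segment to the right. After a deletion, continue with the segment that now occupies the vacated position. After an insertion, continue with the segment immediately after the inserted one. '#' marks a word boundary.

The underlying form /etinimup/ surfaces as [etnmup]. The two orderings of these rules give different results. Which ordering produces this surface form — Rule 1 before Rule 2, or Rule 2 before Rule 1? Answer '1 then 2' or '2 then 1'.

Order 1 then 2:
  1 t-Assibilation: [etinimup] → [esinimup]
  2 Syncope: [esinimup] → [esnmup]
  result: [esnmup]
Order 2 then 1:
  2 Syncope: [etinimup] → [etnmup]
  1 t-Assibilation: no change — [etnmup]
  result: [etnmup]

2 then 1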